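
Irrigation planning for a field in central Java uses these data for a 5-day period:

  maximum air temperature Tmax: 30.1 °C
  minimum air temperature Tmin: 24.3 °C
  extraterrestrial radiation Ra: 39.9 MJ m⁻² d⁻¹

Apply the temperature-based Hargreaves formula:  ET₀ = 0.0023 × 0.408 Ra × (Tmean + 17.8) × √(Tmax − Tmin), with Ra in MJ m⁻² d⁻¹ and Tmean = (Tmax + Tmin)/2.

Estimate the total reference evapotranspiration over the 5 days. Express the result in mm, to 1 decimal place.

20.3 mm

Tmean = (30.1 + 24.3)/2 = 27.20 °C
0.408 Ra = 0.408 × 39.9 = 16.2792 mm/d equivalent
ET₀ = 0.0023 × 16.2792 × (27.20 + 17.8) × √5.8 = 0.0023 × 16.2792 × 45.00 × 2.4083 = 4.0577 mm/d
Over 5 days: 4.0577 × 5 = 20.289 mm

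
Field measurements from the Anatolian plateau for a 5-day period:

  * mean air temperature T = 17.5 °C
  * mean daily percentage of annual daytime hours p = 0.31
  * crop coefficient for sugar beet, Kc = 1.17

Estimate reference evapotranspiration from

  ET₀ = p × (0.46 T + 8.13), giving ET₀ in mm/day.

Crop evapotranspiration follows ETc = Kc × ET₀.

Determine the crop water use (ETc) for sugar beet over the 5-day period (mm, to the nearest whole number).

ET₀ = 0.31 × (0.46 × 17.5 + 8.13) = 0.31 × 16.180 = 5.0158 mm/d
ETc = Kc × ET₀ = 1.17 × 5.0158 = 5.8685 mm/d
Over 5 days: 5.8685 × 5 = 29.343 mm

29 mm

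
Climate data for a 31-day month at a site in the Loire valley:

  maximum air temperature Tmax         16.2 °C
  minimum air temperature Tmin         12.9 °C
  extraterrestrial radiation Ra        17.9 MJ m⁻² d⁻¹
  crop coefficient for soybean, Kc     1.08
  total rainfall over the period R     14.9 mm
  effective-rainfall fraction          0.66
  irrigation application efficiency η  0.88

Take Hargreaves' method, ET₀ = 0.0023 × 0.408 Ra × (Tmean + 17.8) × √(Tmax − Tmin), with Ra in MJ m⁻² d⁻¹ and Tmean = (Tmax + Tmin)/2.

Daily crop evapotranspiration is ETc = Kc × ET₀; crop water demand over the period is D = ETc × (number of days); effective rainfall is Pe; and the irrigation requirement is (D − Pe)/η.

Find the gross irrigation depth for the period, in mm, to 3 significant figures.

Tmean = (16.2 + 12.9)/2 = 14.55 °C
0.408 Ra = 0.408 × 17.9 = 7.3032 mm/d equivalent
ET₀ = 0.0023 × 7.3032 × (14.55 + 17.8) × √3.3 = 0.0023 × 7.3032 × 32.35 × 1.8166 = 0.9871 mm/d
ETc = Kc × ET₀ = 1.08 × 0.9871 = 1.0661 mm/d
Crop demand D = ETc × 31 d = 1.0661 × 31 = 33.049 mm
Pe = 0.66 × 14.9 = 9.834 mm
D − Pe = 33.049 − 9.834 = 23.215 mm
Gross irrigation = 23.215 / 0.88 = 26.381 mm

26.4 mm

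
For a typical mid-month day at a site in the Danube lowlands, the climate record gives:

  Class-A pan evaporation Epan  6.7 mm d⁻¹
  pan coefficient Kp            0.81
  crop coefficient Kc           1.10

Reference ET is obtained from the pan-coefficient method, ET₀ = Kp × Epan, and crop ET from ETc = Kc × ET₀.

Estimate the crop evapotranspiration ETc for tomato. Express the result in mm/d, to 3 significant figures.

5.97 mm/d

ET₀ = 0.81 × 6.7 = 5.4270 mm/d
ETc = Kc × ET₀ = 1.10 × 5.4270 = 5.9697 mm/d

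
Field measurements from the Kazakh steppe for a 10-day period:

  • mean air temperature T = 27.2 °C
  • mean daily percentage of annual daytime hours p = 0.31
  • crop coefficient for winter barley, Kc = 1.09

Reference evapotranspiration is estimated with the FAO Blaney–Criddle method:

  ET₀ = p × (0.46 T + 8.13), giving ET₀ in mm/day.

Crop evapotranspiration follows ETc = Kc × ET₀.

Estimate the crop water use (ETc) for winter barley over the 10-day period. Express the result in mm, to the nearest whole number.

70 mm

ET₀ = 0.31 × (0.46 × 27.2 + 8.13) = 0.31 × 20.642 = 6.3990 mm/d
ETc = Kc × ET₀ = 1.09 × 6.3990 = 6.9749 mm/d
Over 10 days: 6.9749 × 10 = 69.749 mm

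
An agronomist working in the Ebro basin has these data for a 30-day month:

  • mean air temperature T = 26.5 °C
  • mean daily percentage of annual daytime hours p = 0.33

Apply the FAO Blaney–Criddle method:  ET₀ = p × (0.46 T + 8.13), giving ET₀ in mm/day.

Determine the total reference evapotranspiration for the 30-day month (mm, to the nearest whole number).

ET₀ = 0.33 × (0.46 × 26.5 + 8.13) = 0.33 × 20.320 = 6.7056 mm/d
Monthly total = 6.7056 × 30 = 201.168 mm

201 mm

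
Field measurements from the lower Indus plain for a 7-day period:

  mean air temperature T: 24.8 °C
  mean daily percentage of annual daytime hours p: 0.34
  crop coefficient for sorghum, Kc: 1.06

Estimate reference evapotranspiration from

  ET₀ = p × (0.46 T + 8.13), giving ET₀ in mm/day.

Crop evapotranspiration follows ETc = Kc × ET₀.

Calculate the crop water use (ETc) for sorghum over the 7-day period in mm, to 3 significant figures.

ET₀ = 0.34 × (0.46 × 24.8 + 8.13) = 0.34 × 19.538 = 6.6429 mm/d
ETc = Kc × ET₀ = 1.06 × 6.6429 = 7.0415 mm/d
Over 7 days: 7.0415 × 7 = 49.291 mm

49.3 mm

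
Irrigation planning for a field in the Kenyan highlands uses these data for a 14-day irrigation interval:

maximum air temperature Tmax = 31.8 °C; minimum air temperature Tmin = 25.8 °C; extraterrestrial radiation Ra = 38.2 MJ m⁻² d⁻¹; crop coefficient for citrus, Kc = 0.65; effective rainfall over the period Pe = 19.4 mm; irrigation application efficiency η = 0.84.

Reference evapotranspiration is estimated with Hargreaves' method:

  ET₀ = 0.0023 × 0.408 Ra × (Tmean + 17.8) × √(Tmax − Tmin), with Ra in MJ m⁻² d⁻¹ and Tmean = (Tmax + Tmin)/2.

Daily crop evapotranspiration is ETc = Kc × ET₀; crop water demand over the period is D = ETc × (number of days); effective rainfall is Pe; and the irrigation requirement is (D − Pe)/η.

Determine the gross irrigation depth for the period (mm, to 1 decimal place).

21.2 mm

Tmean = (31.8 + 25.8)/2 = 28.80 °C
0.408 Ra = 0.408 × 38.2 = 15.5856 mm/d equivalent
ET₀ = 0.0023 × 15.5856 × (28.80 + 17.8) × √6.0 = 0.0023 × 15.5856 × 46.60 × 2.4495 = 4.0918 mm/d
ETc = Kc × ET₀ = 0.65 × 4.0918 = 2.6597 mm/d
Crop demand D = ETc × 14 d = 2.6597 × 14 = 37.236 mm
D − Pe = 37.236 − 19.4 = 17.836 mm
Gross irrigation = 17.836 / 0.84 = 21.233 mm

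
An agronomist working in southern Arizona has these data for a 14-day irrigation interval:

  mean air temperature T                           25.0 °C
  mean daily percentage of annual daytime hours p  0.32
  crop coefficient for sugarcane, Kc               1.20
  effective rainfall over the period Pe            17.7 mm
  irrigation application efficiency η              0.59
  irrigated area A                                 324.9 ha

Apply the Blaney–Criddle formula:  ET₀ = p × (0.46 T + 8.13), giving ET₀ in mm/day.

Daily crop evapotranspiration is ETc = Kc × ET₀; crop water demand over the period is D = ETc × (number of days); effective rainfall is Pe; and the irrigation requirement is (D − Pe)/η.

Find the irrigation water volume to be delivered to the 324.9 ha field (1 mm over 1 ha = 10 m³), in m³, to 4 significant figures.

ET₀ = 0.32 × (0.46 × 25.0 + 8.13) = 0.32 × 19.630 = 6.2816 mm/d
ETc = Kc × ET₀ = 1.20 × 6.2816 = 7.5379 mm/d
Crop demand D = ETc × 14 d = 7.5379 × 14 = 105.531 mm
D − Pe = 105.531 − 17.7 = 87.831 mm
Gross irrigation = 87.831 / 0.59 = 148.866 mm
Volume = 148.866 mm × 324.9 ha × 10 = 483665.6 m³

483700 m³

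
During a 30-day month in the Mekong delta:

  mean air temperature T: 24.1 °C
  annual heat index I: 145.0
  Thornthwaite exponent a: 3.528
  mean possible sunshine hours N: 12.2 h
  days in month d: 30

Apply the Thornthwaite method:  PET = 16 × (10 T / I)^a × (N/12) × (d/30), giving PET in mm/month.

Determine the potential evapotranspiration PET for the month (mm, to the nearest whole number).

98 mm

10T/I = 10 × 24.1 / 145.0 = 1.6621
(10T/I)^a = 1.6621^3.528 = 6.0045
Uncorrected PET = 16 × 6.0045 = 96.072 mm
Correction = (N/12)(d/30) = (12.2/12)(30/30) = 1.0167
PET = 96.072 × 1.0167 = 97.676 mm/month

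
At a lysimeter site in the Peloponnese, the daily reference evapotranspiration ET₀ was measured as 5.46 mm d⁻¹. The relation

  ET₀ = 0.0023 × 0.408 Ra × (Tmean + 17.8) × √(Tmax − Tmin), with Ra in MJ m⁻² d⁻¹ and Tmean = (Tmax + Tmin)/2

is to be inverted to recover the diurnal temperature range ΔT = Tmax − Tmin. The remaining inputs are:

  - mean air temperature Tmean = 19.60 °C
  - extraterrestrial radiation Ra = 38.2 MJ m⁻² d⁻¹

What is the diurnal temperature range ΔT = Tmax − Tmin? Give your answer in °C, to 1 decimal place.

16.6 °C

√ΔT = ET₀ / [0.0023 × 0.408 × Ra × (Tmean+17.8)] = 5.46 / (0.0023 × 15.5856 × 37.40) = 4.0726
ΔT = 4.0726² = 16.586 °C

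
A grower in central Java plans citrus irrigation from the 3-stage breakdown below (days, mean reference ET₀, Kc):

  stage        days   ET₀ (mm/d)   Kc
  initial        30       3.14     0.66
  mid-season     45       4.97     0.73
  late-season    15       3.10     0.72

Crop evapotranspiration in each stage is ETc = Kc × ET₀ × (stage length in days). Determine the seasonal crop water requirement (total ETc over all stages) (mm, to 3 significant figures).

initial: 0.66 × 3.14 × 30 = 62.17 mm
mid-season: 0.73 × 4.97 × 45 = 163.26 mm
late-season: 0.72 × 3.10 × 15 = 33.48 mm
Seasonal total = 258.91 mm

259 mm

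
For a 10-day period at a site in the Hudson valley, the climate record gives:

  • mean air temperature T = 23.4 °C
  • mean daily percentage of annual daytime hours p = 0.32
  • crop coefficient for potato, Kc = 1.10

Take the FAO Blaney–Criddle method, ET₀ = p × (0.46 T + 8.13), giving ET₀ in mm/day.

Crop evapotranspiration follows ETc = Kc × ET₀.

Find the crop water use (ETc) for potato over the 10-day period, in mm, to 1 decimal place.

ET₀ = 0.32 × (0.46 × 23.4 + 8.13) = 0.32 × 18.894 = 6.0461 mm/d
ETc = Kc × ET₀ = 1.10 × 6.0461 = 6.6507 mm/d
Over 10 days: 6.6507 × 10 = 66.507 mm

66.5 mm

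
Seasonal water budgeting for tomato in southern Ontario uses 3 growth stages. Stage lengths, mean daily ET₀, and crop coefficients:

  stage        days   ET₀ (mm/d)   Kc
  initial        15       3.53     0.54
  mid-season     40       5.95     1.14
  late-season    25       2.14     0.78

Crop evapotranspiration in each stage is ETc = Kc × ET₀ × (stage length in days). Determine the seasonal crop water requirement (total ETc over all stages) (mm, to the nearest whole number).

initial: 0.54 × 3.53 × 15 = 28.59 mm
mid-season: 1.14 × 5.95 × 40 = 271.32 mm
late-season: 0.78 × 2.14 × 25 = 41.73 mm
Seasonal total = 341.64 mm

342 mm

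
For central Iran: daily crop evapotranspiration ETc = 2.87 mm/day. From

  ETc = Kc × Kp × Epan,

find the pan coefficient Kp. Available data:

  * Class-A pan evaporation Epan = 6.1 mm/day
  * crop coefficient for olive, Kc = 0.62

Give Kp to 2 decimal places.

ETc = Kc × Kp × Epan  ⇒  Kp = ETc / (Kc × Epan)
Kp = 2.87 / (0.62 × 6.1) = 2.87 / 3.782 = 0.7589

0.76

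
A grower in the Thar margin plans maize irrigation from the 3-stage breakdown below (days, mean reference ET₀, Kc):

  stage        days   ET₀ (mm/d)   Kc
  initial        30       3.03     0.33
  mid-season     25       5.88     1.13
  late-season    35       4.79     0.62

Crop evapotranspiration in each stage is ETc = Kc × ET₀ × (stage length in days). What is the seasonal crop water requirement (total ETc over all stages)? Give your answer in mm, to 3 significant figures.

300 mm

initial: 0.33 × 3.03 × 30 = 30.00 mm
mid-season: 1.13 × 5.88 × 25 = 166.11 mm
late-season: 0.62 × 4.79 × 35 = 103.94 mm
Seasonal total = 300.05 mm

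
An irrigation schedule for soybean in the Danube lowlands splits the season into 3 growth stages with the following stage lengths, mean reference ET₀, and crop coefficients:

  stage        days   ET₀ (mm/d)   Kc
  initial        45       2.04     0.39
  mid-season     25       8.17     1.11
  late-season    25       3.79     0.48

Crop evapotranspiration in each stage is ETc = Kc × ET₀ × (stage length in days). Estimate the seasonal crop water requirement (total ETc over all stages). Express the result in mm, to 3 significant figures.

308 mm

initial: 0.39 × 2.04 × 45 = 35.80 mm
mid-season: 1.11 × 8.17 × 25 = 226.72 mm
late-season: 0.48 × 3.79 × 25 = 45.48 mm
Seasonal total = 308.00 mm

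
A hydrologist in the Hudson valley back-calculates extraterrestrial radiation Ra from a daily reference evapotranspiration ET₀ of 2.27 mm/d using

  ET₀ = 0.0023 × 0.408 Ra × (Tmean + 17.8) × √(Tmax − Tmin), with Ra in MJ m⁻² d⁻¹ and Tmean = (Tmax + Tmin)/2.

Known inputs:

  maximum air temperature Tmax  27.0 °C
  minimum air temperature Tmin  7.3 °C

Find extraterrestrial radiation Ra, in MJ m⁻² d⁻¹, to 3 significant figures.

Tmean = (27.0+7.3)/2 = 17.15 °C; ΔT = 19.7
Ra = ET₀ / [0.0023 × 0.408 × (Tmean+17.8) × √ΔT]
   = 2.27 / (0.0023 × 0.408 × 34.95 × 4.4385) = 15.594 MJ m⁻² d⁻¹

15.6 MJ m⁻² d⁻¹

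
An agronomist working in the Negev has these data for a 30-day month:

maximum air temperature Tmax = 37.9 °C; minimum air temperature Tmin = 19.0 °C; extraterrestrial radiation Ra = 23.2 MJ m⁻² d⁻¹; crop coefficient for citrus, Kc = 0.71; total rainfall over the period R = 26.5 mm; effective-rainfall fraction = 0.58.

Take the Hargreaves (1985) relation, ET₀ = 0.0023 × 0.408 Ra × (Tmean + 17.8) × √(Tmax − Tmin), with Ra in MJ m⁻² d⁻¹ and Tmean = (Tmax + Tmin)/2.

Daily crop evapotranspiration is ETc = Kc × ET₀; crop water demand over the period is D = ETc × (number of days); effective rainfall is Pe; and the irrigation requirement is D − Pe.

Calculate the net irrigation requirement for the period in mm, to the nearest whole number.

Tmean = (37.9 + 19.0)/2 = 28.45 °C
0.408 Ra = 0.408 × 23.2 = 9.4656 mm/d equivalent
ET₀ = 0.0023 × 9.4656 × (28.45 + 17.8) × √18.9 = 0.0023 × 9.4656 × 46.25 × 4.3474 = 4.3774 mm/d
ETc = Kc × ET₀ = 0.71 × 4.3774 = 3.1080 mm/d
Crop demand D = ETc × 30 d = 3.1080 × 30 = 93.240 mm
Pe = 0.58 × 26.5 = 15.370 mm
D − Pe = 93.240 − 15.370 = 77.870 mm

78 mm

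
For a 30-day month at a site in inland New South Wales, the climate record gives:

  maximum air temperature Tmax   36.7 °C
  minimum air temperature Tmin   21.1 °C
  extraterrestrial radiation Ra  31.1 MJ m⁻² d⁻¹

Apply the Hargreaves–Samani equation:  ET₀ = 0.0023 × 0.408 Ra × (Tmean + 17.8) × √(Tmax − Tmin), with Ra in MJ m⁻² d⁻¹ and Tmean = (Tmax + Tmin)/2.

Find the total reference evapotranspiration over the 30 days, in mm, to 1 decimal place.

161.5 mm

Tmean = (36.7 + 21.1)/2 = 28.90 °C
0.408 Ra = 0.408 × 31.1 = 12.6888 mm/d equivalent
ET₀ = 0.0023 × 12.6888 × (28.90 + 17.8) × √15.6 = 0.0023 × 12.6888 × 46.70 × 3.9497 = 5.3831 mm/d
Over 30 days: 5.3831 × 30 = 161.493 mm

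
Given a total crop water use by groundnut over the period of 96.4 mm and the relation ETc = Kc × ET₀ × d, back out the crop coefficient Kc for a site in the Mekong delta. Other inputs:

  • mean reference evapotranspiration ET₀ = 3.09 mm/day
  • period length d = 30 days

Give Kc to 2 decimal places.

ETc = Kc × ET₀ × d  ⇒  Kc = ETc / (ET₀ × d)
Kc = 96.4 / (3.09 × 30) = 96.4 / 92.70 = 1.0399

1.04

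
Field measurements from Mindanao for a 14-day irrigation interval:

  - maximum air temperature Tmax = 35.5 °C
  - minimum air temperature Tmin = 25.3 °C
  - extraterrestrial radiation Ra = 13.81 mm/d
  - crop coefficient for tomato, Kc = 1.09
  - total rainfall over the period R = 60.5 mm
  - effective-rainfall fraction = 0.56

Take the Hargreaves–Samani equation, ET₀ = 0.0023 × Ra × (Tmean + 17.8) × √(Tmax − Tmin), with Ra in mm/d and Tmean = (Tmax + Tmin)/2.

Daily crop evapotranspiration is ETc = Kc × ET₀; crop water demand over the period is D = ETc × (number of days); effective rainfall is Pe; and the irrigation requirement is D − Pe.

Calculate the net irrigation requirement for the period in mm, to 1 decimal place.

40.7 mm

Tmean = (35.5 + 25.3)/2 = 30.40 °C
ET₀ = 0.0023 × 13.81 × (30.40 + 17.8) × √10.2 = 0.0023 × 13.81 × 48.20 × 3.1937 = 4.8895 mm/d
ETc = Kc × ET₀ = 1.09 × 4.8895 = 5.3296 mm/d
Crop demand D = ETc × 14 d = 5.3296 × 14 = 74.614 mm
Pe = 0.56 × 60.5 = 33.880 mm
D − Pe = 74.614 − 33.880 = 40.734 mm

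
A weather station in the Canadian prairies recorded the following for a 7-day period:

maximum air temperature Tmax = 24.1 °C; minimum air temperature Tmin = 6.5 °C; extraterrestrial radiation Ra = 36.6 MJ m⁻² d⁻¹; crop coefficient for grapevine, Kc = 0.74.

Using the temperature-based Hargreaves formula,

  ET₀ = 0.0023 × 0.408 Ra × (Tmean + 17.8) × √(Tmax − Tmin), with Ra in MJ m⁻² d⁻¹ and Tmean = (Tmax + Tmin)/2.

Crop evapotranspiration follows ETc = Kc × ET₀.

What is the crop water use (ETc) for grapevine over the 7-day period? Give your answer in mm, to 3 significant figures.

24.7 mm

Tmean = (24.1 + 6.5)/2 = 15.30 °C
0.408 Ra = 0.408 × 36.6 = 14.9328 mm/d equivalent
ET₀ = 0.0023 × 14.9328 × (15.30 + 17.8) × √17.6 = 0.0023 × 14.9328 × 33.10 × 4.1952 = 4.7692 mm/d
ETc = Kc × ET₀ = 0.74 × 4.7692 = 3.5292 mm/d
Over 7 days: 3.5292 × 7 = 24.704 mm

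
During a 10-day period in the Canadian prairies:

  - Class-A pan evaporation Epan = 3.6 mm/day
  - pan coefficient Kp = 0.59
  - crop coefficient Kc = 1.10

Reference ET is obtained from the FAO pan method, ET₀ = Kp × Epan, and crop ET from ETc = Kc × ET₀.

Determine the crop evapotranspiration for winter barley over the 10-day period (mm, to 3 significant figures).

23.4 mm

ET₀ = 0.59 × 3.6 = 2.1240 mm/d
ETc = Kc × ET₀ = 1.10 × 2.1240 = 2.3364 mm/d
Over 10 days: 2.3364 × 10 = 23.364 mm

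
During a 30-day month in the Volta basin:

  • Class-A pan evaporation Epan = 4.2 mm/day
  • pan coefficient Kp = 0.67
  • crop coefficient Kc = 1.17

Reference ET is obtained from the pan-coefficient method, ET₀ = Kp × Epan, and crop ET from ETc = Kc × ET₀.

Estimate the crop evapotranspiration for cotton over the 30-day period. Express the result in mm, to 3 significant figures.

ET₀ = 0.67 × 4.2 = 2.8140 mm/d
ETc = Kc × ET₀ = 1.17 × 2.8140 = 3.2924 mm/d
Over 30 days: 3.2924 × 30 = 98.772 mm

98.8 mm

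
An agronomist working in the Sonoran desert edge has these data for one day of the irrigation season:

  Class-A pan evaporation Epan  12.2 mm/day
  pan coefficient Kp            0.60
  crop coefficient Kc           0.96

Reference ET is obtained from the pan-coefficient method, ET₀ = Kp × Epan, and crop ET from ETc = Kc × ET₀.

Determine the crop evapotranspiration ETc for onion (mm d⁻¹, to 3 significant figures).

7.03 mm d⁻¹

ET₀ = 0.60 × 12.2 = 7.3200 mm/d
ETc = Kc × ET₀ = 0.96 × 7.3200 = 7.0272 mm/d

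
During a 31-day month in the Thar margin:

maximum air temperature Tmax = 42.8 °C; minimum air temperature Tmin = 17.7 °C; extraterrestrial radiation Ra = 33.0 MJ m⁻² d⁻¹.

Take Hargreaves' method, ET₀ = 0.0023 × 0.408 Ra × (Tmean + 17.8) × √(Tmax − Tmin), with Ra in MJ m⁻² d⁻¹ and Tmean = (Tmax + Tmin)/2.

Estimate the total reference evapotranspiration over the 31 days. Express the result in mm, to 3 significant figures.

231 mm

Tmean = (42.8 + 17.7)/2 = 30.25 °C
0.408 Ra = 0.408 × 33.0 = 13.4640 mm/d equivalent
ET₀ = 0.0023 × 13.4640 × (30.25 + 17.8) × √25.1 = 0.0023 × 13.4640 × 48.05 × 5.0100 = 7.4547 mm/d
Over 31 days: 7.4547 × 31 = 231.096 mm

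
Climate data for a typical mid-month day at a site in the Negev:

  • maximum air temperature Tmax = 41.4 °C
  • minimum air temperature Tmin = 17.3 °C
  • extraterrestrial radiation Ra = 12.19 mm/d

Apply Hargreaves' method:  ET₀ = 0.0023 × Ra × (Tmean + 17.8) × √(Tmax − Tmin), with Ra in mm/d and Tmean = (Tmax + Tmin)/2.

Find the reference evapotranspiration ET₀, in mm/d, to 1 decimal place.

6.5 mm/d

Tmean = (41.4 + 17.3)/2 = 29.35 °C
ET₀ = 0.0023 × 12.19 × (29.35 + 17.8) × √24.1 = 0.0023 × 12.19 × 47.15 × 4.9092 = 6.4897 mm/d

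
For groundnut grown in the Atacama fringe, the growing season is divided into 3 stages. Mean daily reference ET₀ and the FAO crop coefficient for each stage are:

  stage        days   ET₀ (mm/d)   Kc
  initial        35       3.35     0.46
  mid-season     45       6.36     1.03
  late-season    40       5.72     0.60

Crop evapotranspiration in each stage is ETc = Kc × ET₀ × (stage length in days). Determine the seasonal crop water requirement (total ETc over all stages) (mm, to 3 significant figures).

initial: 0.46 × 3.35 × 35 = 53.94 mm
mid-season: 1.03 × 6.36 × 45 = 294.79 mm
late-season: 0.60 × 5.72 × 40 = 137.28 mm
Seasonal total = 486.01 mm

486 mm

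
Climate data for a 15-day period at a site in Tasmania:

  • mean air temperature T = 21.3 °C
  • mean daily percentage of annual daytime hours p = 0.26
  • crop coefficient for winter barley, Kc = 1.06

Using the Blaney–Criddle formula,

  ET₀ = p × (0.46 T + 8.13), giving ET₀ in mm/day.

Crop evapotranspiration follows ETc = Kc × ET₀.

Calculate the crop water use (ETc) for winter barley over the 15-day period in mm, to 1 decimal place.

74.1 mm

ET₀ = 0.26 × (0.46 × 21.3 + 8.13) = 0.26 × 17.928 = 4.6613 mm/d
ETc = Kc × ET₀ = 1.06 × 4.6613 = 4.9410 mm/d
Over 15 days: 4.9410 × 15 = 74.115 mm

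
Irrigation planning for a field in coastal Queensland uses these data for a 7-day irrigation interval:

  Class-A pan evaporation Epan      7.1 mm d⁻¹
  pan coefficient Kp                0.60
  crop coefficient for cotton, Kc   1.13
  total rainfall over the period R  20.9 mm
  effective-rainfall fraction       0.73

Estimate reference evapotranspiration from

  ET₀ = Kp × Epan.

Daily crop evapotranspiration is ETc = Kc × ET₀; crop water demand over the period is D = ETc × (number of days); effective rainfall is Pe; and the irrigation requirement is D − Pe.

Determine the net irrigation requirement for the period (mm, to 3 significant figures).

18.4 mm

ET₀ = 0.60 × 7.1 = 4.2600 mm/d
ETc = Kc × ET₀ = 1.13 × 4.2600 = 4.8138 mm/d
Crop demand D = ETc × 7 d = 4.8138 × 7 = 33.697 mm
Pe = 0.73 × 20.9 = 15.257 mm
D − Pe = 33.697 − 15.257 = 18.440 mm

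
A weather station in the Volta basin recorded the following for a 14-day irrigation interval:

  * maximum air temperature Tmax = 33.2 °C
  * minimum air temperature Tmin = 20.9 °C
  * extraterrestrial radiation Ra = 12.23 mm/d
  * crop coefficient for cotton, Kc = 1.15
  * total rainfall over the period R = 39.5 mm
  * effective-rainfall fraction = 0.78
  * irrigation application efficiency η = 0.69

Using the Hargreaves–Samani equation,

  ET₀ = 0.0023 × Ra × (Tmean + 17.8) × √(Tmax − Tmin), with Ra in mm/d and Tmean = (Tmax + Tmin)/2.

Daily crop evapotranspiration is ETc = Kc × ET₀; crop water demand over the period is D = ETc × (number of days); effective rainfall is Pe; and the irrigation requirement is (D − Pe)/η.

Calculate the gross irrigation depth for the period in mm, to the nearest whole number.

Tmean = (33.2 + 20.9)/2 = 27.05 °C
ET₀ = 0.0023 × 12.23 × (27.05 + 17.8) × √12.3 = 0.0023 × 12.23 × 44.85 × 3.5071 = 4.4245 mm/d
ETc = Kc × ET₀ = 1.15 × 4.4245 = 5.0882 mm/d
Crop demand D = ETc × 14 d = 5.0882 × 14 = 71.235 mm
Pe = 0.78 × 39.5 = 30.810 mm
D − Pe = 71.235 − 30.810 = 40.425 mm
Gross irrigation = 40.425 / 0.69 = 58.587 mm

59 mm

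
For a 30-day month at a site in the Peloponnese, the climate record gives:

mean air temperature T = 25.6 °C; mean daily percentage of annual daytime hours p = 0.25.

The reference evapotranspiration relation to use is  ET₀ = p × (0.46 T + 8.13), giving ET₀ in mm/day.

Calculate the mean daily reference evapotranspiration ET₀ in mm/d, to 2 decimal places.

ET₀ = 0.25 × (0.46 × 25.6 + 8.13) = 0.25 × 19.906 = 4.9765 mm/d

4.98 mm/d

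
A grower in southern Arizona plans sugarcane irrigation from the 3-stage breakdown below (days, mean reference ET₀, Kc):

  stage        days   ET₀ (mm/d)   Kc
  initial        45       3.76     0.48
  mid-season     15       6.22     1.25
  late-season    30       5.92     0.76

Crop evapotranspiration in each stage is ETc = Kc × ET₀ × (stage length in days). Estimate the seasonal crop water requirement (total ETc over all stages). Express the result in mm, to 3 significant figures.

initial: 0.48 × 3.76 × 45 = 81.22 mm
mid-season: 1.25 × 6.22 × 15 = 116.63 mm
late-season: 0.76 × 5.92 × 30 = 134.98 mm
Seasonal total = 332.83 mm

333 mm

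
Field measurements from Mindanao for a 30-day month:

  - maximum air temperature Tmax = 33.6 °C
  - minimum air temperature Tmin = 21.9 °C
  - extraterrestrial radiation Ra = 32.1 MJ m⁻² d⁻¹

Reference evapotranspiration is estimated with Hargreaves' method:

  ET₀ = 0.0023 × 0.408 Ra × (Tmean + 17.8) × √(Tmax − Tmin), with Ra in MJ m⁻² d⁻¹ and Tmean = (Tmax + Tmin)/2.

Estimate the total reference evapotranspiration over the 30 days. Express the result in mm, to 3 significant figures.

Tmean = (33.6 + 21.9)/2 = 27.75 °C
0.408 Ra = 0.408 × 32.1 = 13.0968 mm/d equivalent
ET₀ = 0.0023 × 13.0968 × (27.75 + 17.8) × √11.7 = 0.0023 × 13.0968 × 45.55 × 3.4205 = 4.6932 mm/d
Over 30 days: 4.6932 × 30 = 140.796 mm

141 mm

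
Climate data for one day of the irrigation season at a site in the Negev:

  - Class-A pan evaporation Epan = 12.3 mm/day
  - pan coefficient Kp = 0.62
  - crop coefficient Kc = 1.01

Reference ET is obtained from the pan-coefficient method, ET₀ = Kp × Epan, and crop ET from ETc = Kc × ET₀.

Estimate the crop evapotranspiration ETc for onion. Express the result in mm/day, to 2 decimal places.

7.70 mm/day

ET₀ = 0.62 × 12.3 = 7.6260 mm/d
ETc = Kc × ET₀ = 1.01 × 7.6260 = 7.7023 mm/d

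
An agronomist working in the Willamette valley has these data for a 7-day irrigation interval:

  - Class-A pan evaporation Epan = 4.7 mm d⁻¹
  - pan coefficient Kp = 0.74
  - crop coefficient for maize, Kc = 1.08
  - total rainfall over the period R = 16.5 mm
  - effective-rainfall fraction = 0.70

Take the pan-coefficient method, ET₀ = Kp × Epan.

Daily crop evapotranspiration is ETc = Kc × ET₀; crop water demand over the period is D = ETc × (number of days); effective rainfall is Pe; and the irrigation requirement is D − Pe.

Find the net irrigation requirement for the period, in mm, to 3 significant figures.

14.7 mm

ET₀ = 0.74 × 4.7 = 3.4780 mm/d
ETc = Kc × ET₀ = 1.08 × 3.4780 = 3.7562 mm/d
Crop demand D = ETc × 7 d = 3.7562 × 7 = 26.293 mm
Pe = 0.70 × 16.5 = 11.550 mm
D − Pe = 26.293 − 11.550 = 14.743 mm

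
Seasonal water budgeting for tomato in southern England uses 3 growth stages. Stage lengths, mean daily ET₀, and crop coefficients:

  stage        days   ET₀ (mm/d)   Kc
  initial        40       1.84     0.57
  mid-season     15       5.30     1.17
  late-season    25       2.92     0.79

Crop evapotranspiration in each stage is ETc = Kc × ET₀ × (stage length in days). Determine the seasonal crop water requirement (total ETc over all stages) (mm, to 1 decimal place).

initial: 0.57 × 1.84 × 40 = 41.95 mm
mid-season: 1.17 × 5.30 × 15 = 93.02 mm
late-season: 0.79 × 2.92 × 25 = 57.67 mm
Seasonal total = 192.64 mm

192.6 mm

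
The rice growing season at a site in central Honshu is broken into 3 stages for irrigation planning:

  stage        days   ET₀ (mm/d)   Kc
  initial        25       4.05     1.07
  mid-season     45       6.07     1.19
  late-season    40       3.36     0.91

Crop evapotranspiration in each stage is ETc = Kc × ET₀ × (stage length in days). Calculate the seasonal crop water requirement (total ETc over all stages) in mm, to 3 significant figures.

initial: 1.07 × 4.05 × 25 = 108.34 mm
mid-season: 1.19 × 6.07 × 45 = 325.05 mm
late-season: 0.91 × 3.36 × 40 = 122.30 mm
Seasonal total = 555.69 mm

556 mm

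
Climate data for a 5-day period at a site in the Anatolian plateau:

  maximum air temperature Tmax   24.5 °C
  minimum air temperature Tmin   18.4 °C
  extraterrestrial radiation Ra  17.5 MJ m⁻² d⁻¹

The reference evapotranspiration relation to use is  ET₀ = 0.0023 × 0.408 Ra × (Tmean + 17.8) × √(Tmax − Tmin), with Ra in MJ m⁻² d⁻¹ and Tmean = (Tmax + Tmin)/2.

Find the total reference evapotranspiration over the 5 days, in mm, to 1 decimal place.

Tmean = (24.5 + 18.4)/2 = 21.45 °C
0.408 Ra = 0.408 × 17.5 = 7.1400 mm/d equivalent
ET₀ = 0.0023 × 7.1400 × (21.45 + 17.8) × √6.1 = 0.0023 × 7.1400 × 39.25 × 2.4698 = 1.5919 mm/d
Over 5 days: 1.5919 × 5 = 7.960 mm

8.0 mm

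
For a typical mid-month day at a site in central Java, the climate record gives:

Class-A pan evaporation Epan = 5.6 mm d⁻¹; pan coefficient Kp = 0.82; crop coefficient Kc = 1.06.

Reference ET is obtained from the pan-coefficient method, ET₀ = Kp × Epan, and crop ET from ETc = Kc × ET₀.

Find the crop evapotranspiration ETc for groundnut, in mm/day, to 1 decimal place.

ET₀ = 0.82 × 5.6 = 4.5920 mm/d
ETc = Kc × ET₀ = 1.06 × 4.5920 = 4.8675 mm/d

4.9 mm/day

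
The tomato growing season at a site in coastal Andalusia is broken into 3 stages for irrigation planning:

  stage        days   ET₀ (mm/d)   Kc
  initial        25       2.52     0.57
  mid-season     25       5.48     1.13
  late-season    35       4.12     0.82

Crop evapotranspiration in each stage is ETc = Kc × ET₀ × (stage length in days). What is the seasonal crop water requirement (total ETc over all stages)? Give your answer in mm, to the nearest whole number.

309 mm

initial: 0.57 × 2.52 × 25 = 35.91 mm
mid-season: 1.13 × 5.48 × 25 = 154.81 mm
late-season: 0.82 × 4.12 × 35 = 118.24 mm
Seasonal total = 308.96 mm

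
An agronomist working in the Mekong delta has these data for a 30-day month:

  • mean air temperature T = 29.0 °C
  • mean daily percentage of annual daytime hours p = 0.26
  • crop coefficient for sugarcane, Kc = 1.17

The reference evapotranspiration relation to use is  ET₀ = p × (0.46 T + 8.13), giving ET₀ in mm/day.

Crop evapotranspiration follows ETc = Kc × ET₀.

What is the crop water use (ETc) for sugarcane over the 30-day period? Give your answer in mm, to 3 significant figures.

ET₀ = 0.26 × (0.46 × 29.0 + 8.13) = 0.26 × 21.470 = 5.5822 mm/d
ETc = Kc × ET₀ = 1.17 × 5.5822 = 6.5312 mm/d
Over 30 days: 6.5312 × 30 = 195.936 mm

196 mm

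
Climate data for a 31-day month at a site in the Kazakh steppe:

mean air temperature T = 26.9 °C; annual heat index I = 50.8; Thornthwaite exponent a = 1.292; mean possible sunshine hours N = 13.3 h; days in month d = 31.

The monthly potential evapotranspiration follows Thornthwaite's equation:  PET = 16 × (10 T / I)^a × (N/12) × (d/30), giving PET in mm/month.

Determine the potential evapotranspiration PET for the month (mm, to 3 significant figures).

10T/I = 10 × 26.9 / 50.8 = 5.2953
(10T/I)^a = 5.2953^1.292 = 8.6152
Uncorrected PET = 16 × 8.6152 = 137.843 mm
Correction = (N/12)(d/30) = (13.3/12)(31/30) = 1.1453
PET = 137.843 × 1.1453 = 157.872 mm/month

158 mm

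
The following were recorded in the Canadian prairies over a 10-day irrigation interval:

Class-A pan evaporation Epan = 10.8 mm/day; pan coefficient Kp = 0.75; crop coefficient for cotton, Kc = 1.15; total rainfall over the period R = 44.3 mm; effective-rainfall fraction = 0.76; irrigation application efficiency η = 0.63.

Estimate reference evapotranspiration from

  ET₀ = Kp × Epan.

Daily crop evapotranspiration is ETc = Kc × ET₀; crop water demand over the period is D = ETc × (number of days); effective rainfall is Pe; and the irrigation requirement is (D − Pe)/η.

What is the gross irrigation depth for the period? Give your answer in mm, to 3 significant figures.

94.4 mm

ET₀ = 0.75 × 10.8 = 8.1000 mm/d
ETc = Kc × ET₀ = 1.15 × 8.1000 = 9.3150 mm/d
Crop demand D = ETc × 10 d = 9.3150 × 10 = 93.150 mm
Pe = 0.76 × 44.3 = 33.668 mm
D − Pe = 93.150 − 33.668 = 59.482 mm
Gross irrigation = 59.482 / 0.63 = 94.416 mm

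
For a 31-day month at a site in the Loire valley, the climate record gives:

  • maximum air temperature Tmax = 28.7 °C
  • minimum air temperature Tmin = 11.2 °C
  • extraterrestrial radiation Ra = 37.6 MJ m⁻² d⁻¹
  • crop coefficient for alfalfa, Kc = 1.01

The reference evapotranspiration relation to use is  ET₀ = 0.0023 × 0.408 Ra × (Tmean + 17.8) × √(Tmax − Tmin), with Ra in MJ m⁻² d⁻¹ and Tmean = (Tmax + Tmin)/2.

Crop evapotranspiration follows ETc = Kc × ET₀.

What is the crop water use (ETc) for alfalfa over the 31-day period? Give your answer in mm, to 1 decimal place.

Tmean = (28.7 + 11.2)/2 = 19.95 °C
0.408 Ra = 0.408 × 37.6 = 15.3408 mm/d equivalent
ET₀ = 0.0023 × 15.3408 × (19.95 + 17.8) × √17.5 = 0.0023 × 15.3408 × 37.75 × 4.1833 = 5.5720 mm/d
ETc = Kc × ET₀ = 1.01 × 5.5720 = 5.6277 mm/d
Over 31 days: 5.6277 × 31 = 174.459 mm

174.5 mm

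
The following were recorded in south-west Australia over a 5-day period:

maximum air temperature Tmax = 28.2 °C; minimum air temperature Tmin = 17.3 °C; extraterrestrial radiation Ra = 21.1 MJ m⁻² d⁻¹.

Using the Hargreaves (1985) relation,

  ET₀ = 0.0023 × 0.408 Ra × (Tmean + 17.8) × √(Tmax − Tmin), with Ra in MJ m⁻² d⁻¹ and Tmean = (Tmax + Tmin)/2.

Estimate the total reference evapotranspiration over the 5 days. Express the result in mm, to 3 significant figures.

13.3 mm

Tmean = (28.2 + 17.3)/2 = 22.75 °C
0.408 Ra = 0.408 × 21.1 = 8.6088 mm/d equivalent
ET₀ = 0.0023 × 8.6088 × (22.75 + 17.8) × √10.9 = 0.0023 × 8.6088 × 40.55 × 3.3015 = 2.6508 mm/d
Over 5 days: 2.6508 × 5 = 13.254 mm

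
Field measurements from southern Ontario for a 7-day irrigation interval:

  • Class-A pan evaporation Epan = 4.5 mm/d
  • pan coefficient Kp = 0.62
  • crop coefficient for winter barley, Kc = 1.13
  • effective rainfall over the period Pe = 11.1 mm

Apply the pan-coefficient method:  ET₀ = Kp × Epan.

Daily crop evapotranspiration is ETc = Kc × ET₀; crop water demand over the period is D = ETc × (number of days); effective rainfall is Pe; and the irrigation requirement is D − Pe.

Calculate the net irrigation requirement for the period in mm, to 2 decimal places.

ET₀ = 0.62 × 4.5 = 2.7900 mm/d
ETc = Kc × ET₀ = 1.13 × 2.7900 = 3.1527 mm/d
Crop demand D = ETc × 7 d = 3.1527 × 7 = 22.069 mm
D − Pe = 22.069 − 11.1 = 10.969 mm

10.97 mm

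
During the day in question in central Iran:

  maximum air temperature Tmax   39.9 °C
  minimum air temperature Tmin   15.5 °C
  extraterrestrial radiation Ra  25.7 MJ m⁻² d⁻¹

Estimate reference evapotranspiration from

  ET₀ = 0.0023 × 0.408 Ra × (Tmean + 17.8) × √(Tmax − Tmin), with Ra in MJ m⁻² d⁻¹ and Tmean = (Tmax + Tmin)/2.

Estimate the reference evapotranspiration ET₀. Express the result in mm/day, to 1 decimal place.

Tmean = (39.9 + 15.5)/2 = 27.70 °C
0.408 Ra = 0.408 × 25.7 = 10.4856 mm/d equivalent
ET₀ = 0.0023 × 10.4856 × (27.70 + 17.8) × √24.4 = 0.0023 × 10.4856 × 45.50 × 4.9396 = 5.4203 mm/d

5.4 mm/day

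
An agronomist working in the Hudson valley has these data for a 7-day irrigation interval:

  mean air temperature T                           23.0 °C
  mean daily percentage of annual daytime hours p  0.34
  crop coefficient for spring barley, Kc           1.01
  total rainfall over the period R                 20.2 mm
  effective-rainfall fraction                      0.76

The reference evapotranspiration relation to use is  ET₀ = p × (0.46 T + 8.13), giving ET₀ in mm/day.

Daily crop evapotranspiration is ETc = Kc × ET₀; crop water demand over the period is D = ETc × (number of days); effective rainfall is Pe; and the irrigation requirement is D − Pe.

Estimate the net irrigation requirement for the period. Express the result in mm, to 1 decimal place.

29.6 mm

ET₀ = 0.34 × (0.46 × 23.0 + 8.13) = 0.34 × 18.710 = 6.3614 mm/d
ETc = Kc × ET₀ = 1.01 × 6.3614 = 6.4250 mm/d
Crop demand D = ETc × 7 d = 6.4250 × 7 = 44.975 mm
Pe = 0.76 × 20.2 = 15.352 mm
D − Pe = 44.975 − 15.352 = 29.623 mm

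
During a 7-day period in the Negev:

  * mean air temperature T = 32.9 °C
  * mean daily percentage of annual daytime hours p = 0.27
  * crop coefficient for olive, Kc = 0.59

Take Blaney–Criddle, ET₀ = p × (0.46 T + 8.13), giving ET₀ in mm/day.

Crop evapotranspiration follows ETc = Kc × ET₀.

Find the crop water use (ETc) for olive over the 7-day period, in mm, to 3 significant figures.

25.9 mm

ET₀ = 0.27 × (0.46 × 32.9 + 8.13) = 0.27 × 23.264 = 6.2813 mm/d
ETc = Kc × ET₀ = 0.59 × 6.2813 = 3.7060 mm/d
Over 7 days: 3.7060 × 7 = 25.942 mm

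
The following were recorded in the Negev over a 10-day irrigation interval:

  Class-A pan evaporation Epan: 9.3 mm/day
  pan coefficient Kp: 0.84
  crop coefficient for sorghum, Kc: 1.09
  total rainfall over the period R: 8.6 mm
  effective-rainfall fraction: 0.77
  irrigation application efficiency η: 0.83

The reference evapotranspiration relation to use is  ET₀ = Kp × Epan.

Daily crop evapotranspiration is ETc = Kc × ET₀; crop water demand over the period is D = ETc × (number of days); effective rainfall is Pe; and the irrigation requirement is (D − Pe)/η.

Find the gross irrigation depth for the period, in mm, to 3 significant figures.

ET₀ = 0.84 × 9.3 = 7.8120 mm/d
ETc = Kc × ET₀ = 1.09 × 7.8120 = 8.5151 mm/d
Crop demand D = ETc × 10 d = 8.5151 × 10 = 85.151 mm
Pe = 0.77 × 8.6 = 6.622 mm
D − Pe = 85.151 − 6.622 = 78.529 mm
Gross irrigation = 78.529 / 0.83 = 94.613 mm

94.6 mm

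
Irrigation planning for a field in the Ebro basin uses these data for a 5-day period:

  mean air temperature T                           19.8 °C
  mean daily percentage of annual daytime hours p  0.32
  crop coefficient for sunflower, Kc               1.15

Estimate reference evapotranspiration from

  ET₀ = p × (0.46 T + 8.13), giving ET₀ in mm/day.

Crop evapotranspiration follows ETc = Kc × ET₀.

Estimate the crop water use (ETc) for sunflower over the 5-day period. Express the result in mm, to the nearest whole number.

ET₀ = 0.32 × (0.46 × 19.8 + 8.13) = 0.32 × 17.238 = 5.5162 mm/d
ETc = Kc × ET₀ = 1.15 × 5.5162 = 6.3436 mm/d
Over 5 days: 6.3436 × 5 = 31.718 mm

32 mm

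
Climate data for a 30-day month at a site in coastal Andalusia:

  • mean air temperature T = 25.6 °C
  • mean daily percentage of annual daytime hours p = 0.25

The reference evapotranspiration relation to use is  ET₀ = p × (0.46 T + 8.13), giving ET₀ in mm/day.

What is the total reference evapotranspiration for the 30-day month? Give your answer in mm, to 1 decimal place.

ET₀ = 0.25 × (0.46 × 25.6 + 8.13) = 0.25 × 19.906 = 4.9765 mm/d
Monthly total = 4.9765 × 30 = 149.295 mm

149.3 mm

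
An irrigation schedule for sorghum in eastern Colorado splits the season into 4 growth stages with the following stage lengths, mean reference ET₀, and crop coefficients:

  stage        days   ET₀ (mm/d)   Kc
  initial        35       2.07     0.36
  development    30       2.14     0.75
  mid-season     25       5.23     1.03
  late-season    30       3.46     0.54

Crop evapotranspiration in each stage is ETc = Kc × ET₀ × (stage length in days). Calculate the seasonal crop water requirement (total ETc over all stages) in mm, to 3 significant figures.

265 mm

initial: 0.36 × 2.07 × 35 = 26.08 mm
development: 0.75 × 2.14 × 30 = 48.15 mm
mid-season: 1.03 × 5.23 × 25 = 134.67 mm
late-season: 0.54 × 3.46 × 30 = 56.05 mm
Seasonal total = 264.95 mm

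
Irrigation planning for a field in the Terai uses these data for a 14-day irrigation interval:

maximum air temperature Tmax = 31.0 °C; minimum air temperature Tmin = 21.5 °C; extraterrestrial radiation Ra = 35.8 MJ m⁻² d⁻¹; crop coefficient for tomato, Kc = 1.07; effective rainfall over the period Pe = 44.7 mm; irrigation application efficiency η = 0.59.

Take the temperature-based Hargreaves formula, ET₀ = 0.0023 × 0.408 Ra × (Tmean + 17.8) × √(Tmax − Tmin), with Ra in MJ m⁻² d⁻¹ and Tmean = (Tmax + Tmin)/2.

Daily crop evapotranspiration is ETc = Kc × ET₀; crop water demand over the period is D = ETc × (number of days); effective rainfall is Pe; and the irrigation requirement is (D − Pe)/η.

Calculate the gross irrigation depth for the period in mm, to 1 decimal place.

40.0 mm

Tmean = (31.0 + 21.5)/2 = 26.25 °C
0.408 Ra = 0.408 × 35.8 = 14.6064 mm/d equivalent
ET₀ = 0.0023 × 14.6064 × (26.25 + 17.8) × √9.5 = 0.0023 × 14.6064 × 44.05 × 3.0822 = 4.5612 mm/d
ETc = Kc × ET₀ = 1.07 × 4.5612 = 4.8805 mm/d
Crop demand D = ETc × 14 d = 4.8805 × 14 = 68.327 mm
D − Pe = 68.327 − 44.7 = 23.627 mm
Gross irrigation = 23.627 / 0.59 = 40.046 mm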